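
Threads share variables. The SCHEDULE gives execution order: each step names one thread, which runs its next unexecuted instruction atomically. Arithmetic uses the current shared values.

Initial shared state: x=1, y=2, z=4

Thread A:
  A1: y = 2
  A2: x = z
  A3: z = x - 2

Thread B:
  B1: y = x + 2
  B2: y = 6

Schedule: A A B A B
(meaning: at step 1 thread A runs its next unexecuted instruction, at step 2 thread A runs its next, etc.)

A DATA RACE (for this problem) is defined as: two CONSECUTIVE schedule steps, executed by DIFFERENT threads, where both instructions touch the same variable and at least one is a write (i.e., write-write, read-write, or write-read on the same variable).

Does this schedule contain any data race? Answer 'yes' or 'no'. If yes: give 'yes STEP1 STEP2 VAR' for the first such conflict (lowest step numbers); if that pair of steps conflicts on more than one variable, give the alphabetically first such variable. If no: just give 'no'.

Answer: yes 2 3 x

Derivation:
Steps 1,2: same thread (A). No race.
Steps 2,3: A(x = z) vs B(y = x + 2). RACE on x (W-R).
Steps 3,4: B(r=x,w=y) vs A(r=x,w=z). No conflict.
Steps 4,5: A(r=x,w=z) vs B(r=-,w=y). No conflict.
First conflict at steps 2,3.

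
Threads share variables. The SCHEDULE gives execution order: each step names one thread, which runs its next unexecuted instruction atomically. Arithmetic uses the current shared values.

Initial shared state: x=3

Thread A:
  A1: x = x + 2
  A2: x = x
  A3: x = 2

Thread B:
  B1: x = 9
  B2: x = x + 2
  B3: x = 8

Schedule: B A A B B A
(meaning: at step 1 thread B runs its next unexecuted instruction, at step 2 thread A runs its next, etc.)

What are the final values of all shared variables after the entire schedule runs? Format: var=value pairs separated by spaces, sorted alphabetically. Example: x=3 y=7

Step 1: thread B executes B1 (x = 9). Shared: x=9. PCs: A@0 B@1
Step 2: thread A executes A1 (x = x + 2). Shared: x=11. PCs: A@1 B@1
Step 3: thread A executes A2 (x = x). Shared: x=11. PCs: A@2 B@1
Step 4: thread B executes B2 (x = x + 2). Shared: x=13. PCs: A@2 B@2
Step 5: thread B executes B3 (x = 8). Shared: x=8. PCs: A@2 B@3
Step 6: thread A executes A3 (x = 2). Shared: x=2. PCs: A@3 B@3

Answer: x=2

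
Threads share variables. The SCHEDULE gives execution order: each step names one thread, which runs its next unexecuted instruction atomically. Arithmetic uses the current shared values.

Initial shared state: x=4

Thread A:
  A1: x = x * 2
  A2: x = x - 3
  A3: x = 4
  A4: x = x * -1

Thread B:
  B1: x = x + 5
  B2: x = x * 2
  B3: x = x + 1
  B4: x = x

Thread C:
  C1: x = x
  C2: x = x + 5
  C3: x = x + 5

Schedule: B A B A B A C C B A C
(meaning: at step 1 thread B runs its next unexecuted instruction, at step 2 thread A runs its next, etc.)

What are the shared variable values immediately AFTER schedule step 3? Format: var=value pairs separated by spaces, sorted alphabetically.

Answer: x=36

Derivation:
Step 1: thread B executes B1 (x = x + 5). Shared: x=9. PCs: A@0 B@1 C@0
Step 2: thread A executes A1 (x = x * 2). Shared: x=18. PCs: A@1 B@1 C@0
Step 3: thread B executes B2 (x = x * 2). Shared: x=36. PCs: A@1 B@2 C@0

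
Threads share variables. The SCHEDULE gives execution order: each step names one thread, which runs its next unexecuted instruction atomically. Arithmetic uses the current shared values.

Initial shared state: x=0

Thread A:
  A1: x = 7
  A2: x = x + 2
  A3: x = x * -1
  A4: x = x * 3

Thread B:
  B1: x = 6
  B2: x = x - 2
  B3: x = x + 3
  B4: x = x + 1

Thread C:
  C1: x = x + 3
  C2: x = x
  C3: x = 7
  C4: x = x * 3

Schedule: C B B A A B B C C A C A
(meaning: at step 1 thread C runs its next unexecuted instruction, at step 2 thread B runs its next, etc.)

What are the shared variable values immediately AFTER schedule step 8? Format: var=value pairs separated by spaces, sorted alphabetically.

Answer: x=13

Derivation:
Step 1: thread C executes C1 (x = x + 3). Shared: x=3. PCs: A@0 B@0 C@1
Step 2: thread B executes B1 (x = 6). Shared: x=6. PCs: A@0 B@1 C@1
Step 3: thread B executes B2 (x = x - 2). Shared: x=4. PCs: A@0 B@2 C@1
Step 4: thread A executes A1 (x = 7). Shared: x=7. PCs: A@1 B@2 C@1
Step 5: thread A executes A2 (x = x + 2). Shared: x=9. PCs: A@2 B@2 C@1
Step 6: thread B executes B3 (x = x + 3). Shared: x=12. PCs: A@2 B@3 C@1
Step 7: thread B executes B4 (x = x + 1). Shared: x=13. PCs: A@2 B@4 C@1
Step 8: thread C executes C2 (x = x). Shared: x=13. PCs: A@2 B@4 C@2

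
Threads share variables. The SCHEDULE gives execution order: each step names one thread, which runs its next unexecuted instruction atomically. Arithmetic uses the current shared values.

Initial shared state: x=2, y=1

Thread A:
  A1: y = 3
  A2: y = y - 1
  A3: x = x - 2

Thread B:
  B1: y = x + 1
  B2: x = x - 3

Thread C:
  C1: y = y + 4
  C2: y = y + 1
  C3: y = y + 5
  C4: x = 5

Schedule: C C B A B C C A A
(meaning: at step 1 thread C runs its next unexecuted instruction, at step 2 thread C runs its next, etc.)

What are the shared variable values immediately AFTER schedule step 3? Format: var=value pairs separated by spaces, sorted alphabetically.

Answer: x=2 y=3

Derivation:
Step 1: thread C executes C1 (y = y + 4). Shared: x=2 y=5. PCs: A@0 B@0 C@1
Step 2: thread C executes C2 (y = y + 1). Shared: x=2 y=6. PCs: A@0 B@0 C@2
Step 3: thread B executes B1 (y = x + 1). Shared: x=2 y=3. PCs: A@0 B@1 C@2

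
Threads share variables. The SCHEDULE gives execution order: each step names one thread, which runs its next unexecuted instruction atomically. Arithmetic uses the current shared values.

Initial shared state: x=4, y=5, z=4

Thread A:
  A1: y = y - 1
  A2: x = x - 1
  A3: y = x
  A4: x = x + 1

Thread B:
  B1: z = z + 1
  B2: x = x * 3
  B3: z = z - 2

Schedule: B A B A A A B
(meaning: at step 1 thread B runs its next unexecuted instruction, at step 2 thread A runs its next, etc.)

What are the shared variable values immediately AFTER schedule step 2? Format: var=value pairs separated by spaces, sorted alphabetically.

Answer: x=4 y=4 z=5

Derivation:
Step 1: thread B executes B1 (z = z + 1). Shared: x=4 y=5 z=5. PCs: A@0 B@1
Step 2: thread A executes A1 (y = y - 1). Shared: x=4 y=4 z=5. PCs: A@1 B@1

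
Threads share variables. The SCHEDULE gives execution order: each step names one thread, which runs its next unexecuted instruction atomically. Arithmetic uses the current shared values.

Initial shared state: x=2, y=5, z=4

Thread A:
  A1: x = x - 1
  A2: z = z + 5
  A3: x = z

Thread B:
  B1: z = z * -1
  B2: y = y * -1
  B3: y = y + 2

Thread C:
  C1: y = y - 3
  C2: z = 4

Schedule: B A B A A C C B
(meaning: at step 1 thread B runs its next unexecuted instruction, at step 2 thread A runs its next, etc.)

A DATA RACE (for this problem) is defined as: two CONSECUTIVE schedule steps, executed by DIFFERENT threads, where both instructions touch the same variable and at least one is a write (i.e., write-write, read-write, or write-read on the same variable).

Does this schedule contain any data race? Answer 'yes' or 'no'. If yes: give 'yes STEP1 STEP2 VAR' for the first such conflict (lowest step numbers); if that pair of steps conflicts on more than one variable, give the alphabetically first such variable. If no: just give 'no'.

Answer: no

Derivation:
Steps 1,2: B(r=z,w=z) vs A(r=x,w=x). No conflict.
Steps 2,3: A(r=x,w=x) vs B(r=y,w=y). No conflict.
Steps 3,4: B(r=y,w=y) vs A(r=z,w=z). No conflict.
Steps 4,5: same thread (A). No race.
Steps 5,6: A(r=z,w=x) vs C(r=y,w=y). No conflict.
Steps 6,7: same thread (C). No race.
Steps 7,8: C(r=-,w=z) vs B(r=y,w=y). No conflict.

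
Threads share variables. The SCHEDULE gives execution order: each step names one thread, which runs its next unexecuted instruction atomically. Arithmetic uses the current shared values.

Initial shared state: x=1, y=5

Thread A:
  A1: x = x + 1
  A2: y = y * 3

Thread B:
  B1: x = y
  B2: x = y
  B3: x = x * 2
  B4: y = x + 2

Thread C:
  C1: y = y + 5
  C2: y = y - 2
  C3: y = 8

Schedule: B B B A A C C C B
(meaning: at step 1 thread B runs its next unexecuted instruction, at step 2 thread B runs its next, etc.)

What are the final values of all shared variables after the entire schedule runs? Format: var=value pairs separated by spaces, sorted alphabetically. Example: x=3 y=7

Step 1: thread B executes B1 (x = y). Shared: x=5 y=5. PCs: A@0 B@1 C@0
Step 2: thread B executes B2 (x = y). Shared: x=5 y=5. PCs: A@0 B@2 C@0
Step 3: thread B executes B3 (x = x * 2). Shared: x=10 y=5. PCs: A@0 B@3 C@0
Step 4: thread A executes A1 (x = x + 1). Shared: x=11 y=5. PCs: A@1 B@3 C@0
Step 5: thread A executes A2 (y = y * 3). Shared: x=11 y=15. PCs: A@2 B@3 C@0
Step 6: thread C executes C1 (y = y + 5). Shared: x=11 y=20. PCs: A@2 B@3 C@1
Step 7: thread C executes C2 (y = y - 2). Shared: x=11 y=18. PCs: A@2 B@3 C@2
Step 8: thread C executes C3 (y = 8). Shared: x=11 y=8. PCs: A@2 B@3 C@3
Step 9: thread B executes B4 (y = x + 2). Shared: x=11 y=13. PCs: A@2 B@4 C@3

Answer: x=11 y=13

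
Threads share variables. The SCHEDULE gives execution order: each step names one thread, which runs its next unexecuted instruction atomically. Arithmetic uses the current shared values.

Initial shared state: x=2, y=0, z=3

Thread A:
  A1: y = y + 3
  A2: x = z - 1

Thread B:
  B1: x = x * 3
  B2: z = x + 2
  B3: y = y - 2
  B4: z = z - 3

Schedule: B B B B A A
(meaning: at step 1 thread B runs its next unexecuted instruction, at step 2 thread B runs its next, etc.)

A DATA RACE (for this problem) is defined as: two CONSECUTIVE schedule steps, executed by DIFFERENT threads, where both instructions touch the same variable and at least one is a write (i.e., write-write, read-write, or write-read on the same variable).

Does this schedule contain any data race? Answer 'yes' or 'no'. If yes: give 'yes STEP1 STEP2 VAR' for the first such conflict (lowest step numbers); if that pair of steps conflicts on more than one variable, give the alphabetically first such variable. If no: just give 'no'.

Answer: no

Derivation:
Steps 1,2: same thread (B). No race.
Steps 2,3: same thread (B). No race.
Steps 3,4: same thread (B). No race.
Steps 4,5: B(r=z,w=z) vs A(r=y,w=y). No conflict.
Steps 5,6: same thread (A). No race.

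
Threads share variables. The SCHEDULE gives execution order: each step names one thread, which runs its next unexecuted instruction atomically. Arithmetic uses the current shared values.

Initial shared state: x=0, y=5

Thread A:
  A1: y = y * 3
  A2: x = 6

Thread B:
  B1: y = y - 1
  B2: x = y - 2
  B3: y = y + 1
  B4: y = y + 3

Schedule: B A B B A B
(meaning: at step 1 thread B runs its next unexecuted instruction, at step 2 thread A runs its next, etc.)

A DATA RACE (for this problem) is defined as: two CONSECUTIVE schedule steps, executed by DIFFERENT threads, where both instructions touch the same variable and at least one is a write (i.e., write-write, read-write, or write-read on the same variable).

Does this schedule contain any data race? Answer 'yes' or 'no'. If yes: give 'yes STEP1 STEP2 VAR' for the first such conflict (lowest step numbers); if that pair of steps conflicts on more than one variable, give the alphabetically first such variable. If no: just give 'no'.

Answer: yes 1 2 y

Derivation:
Steps 1,2: B(y = y - 1) vs A(y = y * 3). RACE on y (W-W).
Steps 2,3: A(y = y * 3) vs B(x = y - 2). RACE on y (W-R).
Steps 3,4: same thread (B). No race.
Steps 4,5: B(r=y,w=y) vs A(r=-,w=x). No conflict.
Steps 5,6: A(r=-,w=x) vs B(r=y,w=y). No conflict.
First conflict at steps 1,2.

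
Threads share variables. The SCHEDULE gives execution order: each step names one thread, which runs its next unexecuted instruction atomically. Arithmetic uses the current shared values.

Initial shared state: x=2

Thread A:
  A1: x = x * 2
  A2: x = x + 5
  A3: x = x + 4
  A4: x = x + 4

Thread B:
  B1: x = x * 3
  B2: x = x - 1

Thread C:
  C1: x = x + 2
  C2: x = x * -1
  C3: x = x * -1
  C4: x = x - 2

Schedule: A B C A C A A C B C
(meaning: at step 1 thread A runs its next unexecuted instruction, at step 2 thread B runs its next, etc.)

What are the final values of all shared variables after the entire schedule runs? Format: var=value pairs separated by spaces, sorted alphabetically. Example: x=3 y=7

Answer: x=8

Derivation:
Step 1: thread A executes A1 (x = x * 2). Shared: x=4. PCs: A@1 B@0 C@0
Step 2: thread B executes B1 (x = x * 3). Shared: x=12. PCs: A@1 B@1 C@0
Step 3: thread C executes C1 (x = x + 2). Shared: x=14. PCs: A@1 B@1 C@1
Step 4: thread A executes A2 (x = x + 5). Shared: x=19. PCs: A@2 B@1 C@1
Step 5: thread C executes C2 (x = x * -1). Shared: x=-19. PCs: A@2 B@1 C@2
Step 6: thread A executes A3 (x = x + 4). Shared: x=-15. PCs: A@3 B@1 C@2
Step 7: thread A executes A4 (x = x + 4). Shared: x=-11. PCs: A@4 B@1 C@2
Step 8: thread C executes C3 (x = x * -1). Shared: x=11. PCs: A@4 B@1 C@3
Step 9: thread B executes B2 (x = x - 1). Shared: x=10. PCs: A@4 B@2 C@3
Step 10: thread C executes C4 (x = x - 2). Shared: x=8. PCs: A@4 B@2 C@4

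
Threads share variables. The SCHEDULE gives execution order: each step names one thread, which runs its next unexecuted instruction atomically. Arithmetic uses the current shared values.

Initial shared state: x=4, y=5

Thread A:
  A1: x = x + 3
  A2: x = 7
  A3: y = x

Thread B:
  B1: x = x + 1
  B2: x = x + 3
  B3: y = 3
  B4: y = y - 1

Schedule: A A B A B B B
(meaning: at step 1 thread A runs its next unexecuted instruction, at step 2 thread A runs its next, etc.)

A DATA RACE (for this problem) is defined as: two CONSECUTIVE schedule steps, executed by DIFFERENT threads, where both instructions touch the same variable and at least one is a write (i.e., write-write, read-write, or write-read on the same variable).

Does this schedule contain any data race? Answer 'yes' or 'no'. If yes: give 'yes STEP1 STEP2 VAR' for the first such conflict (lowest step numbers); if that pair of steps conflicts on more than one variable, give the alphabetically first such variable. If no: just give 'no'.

Answer: yes 2 3 x

Derivation:
Steps 1,2: same thread (A). No race.
Steps 2,3: A(x = 7) vs B(x = x + 1). RACE on x (W-W).
Steps 3,4: B(x = x + 1) vs A(y = x). RACE on x (W-R).
Steps 4,5: A(y = x) vs B(x = x + 3). RACE on x (R-W).
Steps 5,6: same thread (B). No race.
Steps 6,7: same thread (B). No race.
First conflict at steps 2,3.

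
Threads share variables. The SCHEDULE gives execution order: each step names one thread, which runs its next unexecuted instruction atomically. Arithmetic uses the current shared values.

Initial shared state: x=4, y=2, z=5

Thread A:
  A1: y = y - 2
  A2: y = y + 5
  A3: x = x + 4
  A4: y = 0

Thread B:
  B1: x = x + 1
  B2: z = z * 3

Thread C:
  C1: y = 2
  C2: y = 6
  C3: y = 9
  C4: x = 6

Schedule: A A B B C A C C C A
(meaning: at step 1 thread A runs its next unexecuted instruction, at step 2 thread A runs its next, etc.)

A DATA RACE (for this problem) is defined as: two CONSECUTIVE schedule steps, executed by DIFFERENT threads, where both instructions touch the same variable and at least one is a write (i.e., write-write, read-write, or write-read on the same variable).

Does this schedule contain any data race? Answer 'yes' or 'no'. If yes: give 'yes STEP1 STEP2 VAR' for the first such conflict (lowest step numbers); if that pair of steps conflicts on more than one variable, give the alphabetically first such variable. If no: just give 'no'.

Steps 1,2: same thread (A). No race.
Steps 2,3: A(r=y,w=y) vs B(r=x,w=x). No conflict.
Steps 3,4: same thread (B). No race.
Steps 4,5: B(r=z,w=z) vs C(r=-,w=y). No conflict.
Steps 5,6: C(r=-,w=y) vs A(r=x,w=x). No conflict.
Steps 6,7: A(r=x,w=x) vs C(r=-,w=y). No conflict.
Steps 7,8: same thread (C). No race.
Steps 8,9: same thread (C). No race.
Steps 9,10: C(r=-,w=x) vs A(r=-,w=y). No conflict.

Answer: no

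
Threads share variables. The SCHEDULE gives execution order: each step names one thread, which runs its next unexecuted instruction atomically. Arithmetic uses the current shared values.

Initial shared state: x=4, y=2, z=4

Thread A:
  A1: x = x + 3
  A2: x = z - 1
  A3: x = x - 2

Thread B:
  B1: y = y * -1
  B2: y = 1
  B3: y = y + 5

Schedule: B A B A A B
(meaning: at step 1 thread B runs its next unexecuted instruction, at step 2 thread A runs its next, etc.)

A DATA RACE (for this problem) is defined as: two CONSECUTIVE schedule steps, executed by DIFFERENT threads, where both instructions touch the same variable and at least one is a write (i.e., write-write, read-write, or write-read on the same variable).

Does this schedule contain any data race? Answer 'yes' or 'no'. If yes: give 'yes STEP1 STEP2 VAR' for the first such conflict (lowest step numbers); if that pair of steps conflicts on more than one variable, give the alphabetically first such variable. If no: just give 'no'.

Answer: no

Derivation:
Steps 1,2: B(r=y,w=y) vs A(r=x,w=x). No conflict.
Steps 2,3: A(r=x,w=x) vs B(r=-,w=y). No conflict.
Steps 3,4: B(r=-,w=y) vs A(r=z,w=x). No conflict.
Steps 4,5: same thread (A). No race.
Steps 5,6: A(r=x,w=x) vs B(r=y,w=y). No conflict.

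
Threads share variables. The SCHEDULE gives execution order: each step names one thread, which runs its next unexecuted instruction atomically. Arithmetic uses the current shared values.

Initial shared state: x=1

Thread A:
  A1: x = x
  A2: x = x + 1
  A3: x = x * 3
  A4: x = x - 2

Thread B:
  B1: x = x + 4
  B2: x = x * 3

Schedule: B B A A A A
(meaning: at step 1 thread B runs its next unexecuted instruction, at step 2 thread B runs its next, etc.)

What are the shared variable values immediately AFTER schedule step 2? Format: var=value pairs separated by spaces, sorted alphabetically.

Step 1: thread B executes B1 (x = x + 4). Shared: x=5. PCs: A@0 B@1
Step 2: thread B executes B2 (x = x * 3). Shared: x=15. PCs: A@0 B@2

Answer: x=15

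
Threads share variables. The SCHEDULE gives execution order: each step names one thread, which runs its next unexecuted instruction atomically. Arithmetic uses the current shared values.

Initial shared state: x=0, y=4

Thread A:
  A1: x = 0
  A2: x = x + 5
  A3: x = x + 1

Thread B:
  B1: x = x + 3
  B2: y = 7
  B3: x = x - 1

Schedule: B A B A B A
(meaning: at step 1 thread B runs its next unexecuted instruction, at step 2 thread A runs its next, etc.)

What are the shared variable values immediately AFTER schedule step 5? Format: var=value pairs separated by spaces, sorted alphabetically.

Step 1: thread B executes B1 (x = x + 3). Shared: x=3 y=4. PCs: A@0 B@1
Step 2: thread A executes A1 (x = 0). Shared: x=0 y=4. PCs: A@1 B@1
Step 3: thread B executes B2 (y = 7). Shared: x=0 y=7. PCs: A@1 B@2
Step 4: thread A executes A2 (x = x + 5). Shared: x=5 y=7. PCs: A@2 B@2
Step 5: thread B executes B3 (x = x - 1). Shared: x=4 y=7. PCs: A@2 B@3

Answer: x=4 y=7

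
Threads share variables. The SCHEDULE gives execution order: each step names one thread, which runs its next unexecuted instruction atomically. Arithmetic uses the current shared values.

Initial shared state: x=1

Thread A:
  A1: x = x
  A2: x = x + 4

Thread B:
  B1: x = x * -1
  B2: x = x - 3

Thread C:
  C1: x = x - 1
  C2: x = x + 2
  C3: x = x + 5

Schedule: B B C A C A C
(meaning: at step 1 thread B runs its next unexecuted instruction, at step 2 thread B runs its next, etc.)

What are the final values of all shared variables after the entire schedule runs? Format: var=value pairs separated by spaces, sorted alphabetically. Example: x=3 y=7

Answer: x=6

Derivation:
Step 1: thread B executes B1 (x = x * -1). Shared: x=-1. PCs: A@0 B@1 C@0
Step 2: thread B executes B2 (x = x - 3). Shared: x=-4. PCs: A@0 B@2 C@0
Step 3: thread C executes C1 (x = x - 1). Shared: x=-5. PCs: A@0 B@2 C@1
Step 4: thread A executes A1 (x = x). Shared: x=-5. PCs: A@1 B@2 C@1
Step 5: thread C executes C2 (x = x + 2). Shared: x=-3. PCs: A@1 B@2 C@2
Step 6: thread A executes A2 (x = x + 4). Shared: x=1. PCs: A@2 B@2 C@2
Step 7: thread C executes C3 (x = x + 5). Shared: x=6. PCs: A@2 B@2 C@3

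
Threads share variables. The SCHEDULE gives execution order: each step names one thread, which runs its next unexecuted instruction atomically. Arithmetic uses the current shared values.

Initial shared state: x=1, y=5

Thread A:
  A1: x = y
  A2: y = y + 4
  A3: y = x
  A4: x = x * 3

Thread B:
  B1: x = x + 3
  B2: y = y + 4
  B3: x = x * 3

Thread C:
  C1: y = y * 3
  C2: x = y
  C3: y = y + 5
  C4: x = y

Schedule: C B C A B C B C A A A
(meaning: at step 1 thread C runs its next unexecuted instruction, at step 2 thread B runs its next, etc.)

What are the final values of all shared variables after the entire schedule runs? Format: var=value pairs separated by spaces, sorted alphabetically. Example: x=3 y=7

Step 1: thread C executes C1 (y = y * 3). Shared: x=1 y=15. PCs: A@0 B@0 C@1
Step 2: thread B executes B1 (x = x + 3). Shared: x=4 y=15. PCs: A@0 B@1 C@1
Step 3: thread C executes C2 (x = y). Shared: x=15 y=15. PCs: A@0 B@1 C@2
Step 4: thread A executes A1 (x = y). Shared: x=15 y=15. PCs: A@1 B@1 C@2
Step 5: thread B executes B2 (y = y + 4). Shared: x=15 y=19. PCs: A@1 B@2 C@2
Step 6: thread C executes C3 (y = y + 5). Shared: x=15 y=24. PCs: A@1 B@2 C@3
Step 7: thread B executes B3 (x = x * 3). Shared: x=45 y=24. PCs: A@1 B@3 C@3
Step 8: thread C executes C4 (x = y). Shared: x=24 y=24. PCs: A@1 B@3 C@4
Step 9: thread A executes A2 (y = y + 4). Shared: x=24 y=28. PCs: A@2 B@3 C@4
Step 10: thread A executes A3 (y = x). Shared: x=24 y=24. PCs: A@3 B@3 C@4
Step 11: thread A executes A4 (x = x * 3). Shared: x=72 y=24. PCs: A@4 B@3 C@4

Answer: x=72 y=24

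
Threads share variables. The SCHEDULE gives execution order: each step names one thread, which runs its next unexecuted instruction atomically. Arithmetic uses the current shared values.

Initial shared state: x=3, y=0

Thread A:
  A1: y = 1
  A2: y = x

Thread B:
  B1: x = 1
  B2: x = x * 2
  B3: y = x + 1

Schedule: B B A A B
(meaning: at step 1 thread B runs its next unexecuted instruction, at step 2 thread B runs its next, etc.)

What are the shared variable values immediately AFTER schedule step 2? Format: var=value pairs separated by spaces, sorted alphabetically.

Step 1: thread B executes B1 (x = 1). Shared: x=1 y=0. PCs: A@0 B@1
Step 2: thread B executes B2 (x = x * 2). Shared: x=2 y=0. PCs: A@0 B@2

Answer: x=2 y=0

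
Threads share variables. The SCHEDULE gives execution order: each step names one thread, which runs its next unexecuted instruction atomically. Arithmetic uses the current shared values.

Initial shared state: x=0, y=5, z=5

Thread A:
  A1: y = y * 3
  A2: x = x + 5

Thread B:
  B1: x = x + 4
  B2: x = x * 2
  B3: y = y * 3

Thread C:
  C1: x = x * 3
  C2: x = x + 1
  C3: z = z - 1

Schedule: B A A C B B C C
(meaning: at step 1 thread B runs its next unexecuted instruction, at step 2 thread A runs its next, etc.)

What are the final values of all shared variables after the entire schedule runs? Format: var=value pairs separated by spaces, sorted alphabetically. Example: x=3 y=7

Step 1: thread B executes B1 (x = x + 4). Shared: x=4 y=5 z=5. PCs: A@0 B@1 C@0
Step 2: thread A executes A1 (y = y * 3). Shared: x=4 y=15 z=5. PCs: A@1 B@1 C@0
Step 3: thread A executes A2 (x = x + 5). Shared: x=9 y=15 z=5. PCs: A@2 B@1 C@0
Step 4: thread C executes C1 (x = x * 3). Shared: x=27 y=15 z=5. PCs: A@2 B@1 C@1
Step 5: thread B executes B2 (x = x * 2). Shared: x=54 y=15 z=5. PCs: A@2 B@2 C@1
Step 6: thread B executes B3 (y = y * 3). Shared: x=54 y=45 z=5. PCs: A@2 B@3 C@1
Step 7: thread C executes C2 (x = x + 1). Shared: x=55 y=45 z=5. PCs: A@2 B@3 C@2
Step 8: thread C executes C3 (z = z - 1). Shared: x=55 y=45 z=4. PCs: A@2 B@3 C@3

Answer: x=55 y=45 z=4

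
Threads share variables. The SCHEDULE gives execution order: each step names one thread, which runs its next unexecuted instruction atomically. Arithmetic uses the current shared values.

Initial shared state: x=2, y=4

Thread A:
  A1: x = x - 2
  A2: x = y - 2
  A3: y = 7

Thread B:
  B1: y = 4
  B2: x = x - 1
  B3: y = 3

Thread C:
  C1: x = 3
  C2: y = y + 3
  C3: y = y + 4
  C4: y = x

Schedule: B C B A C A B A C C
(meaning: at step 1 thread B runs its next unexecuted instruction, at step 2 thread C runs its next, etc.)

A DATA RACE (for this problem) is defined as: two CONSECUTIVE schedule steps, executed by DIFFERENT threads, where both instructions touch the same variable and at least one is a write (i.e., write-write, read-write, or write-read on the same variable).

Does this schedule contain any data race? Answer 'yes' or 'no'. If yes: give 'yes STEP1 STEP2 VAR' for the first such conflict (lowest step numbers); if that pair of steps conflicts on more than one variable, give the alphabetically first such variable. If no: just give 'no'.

Steps 1,2: B(r=-,w=y) vs C(r=-,w=x). No conflict.
Steps 2,3: C(x = 3) vs B(x = x - 1). RACE on x (W-W).
Steps 3,4: B(x = x - 1) vs A(x = x - 2). RACE on x (W-W).
Steps 4,5: A(r=x,w=x) vs C(r=y,w=y). No conflict.
Steps 5,6: C(y = y + 3) vs A(x = y - 2). RACE on y (W-R).
Steps 6,7: A(x = y - 2) vs B(y = 3). RACE on y (R-W).
Steps 7,8: B(y = 3) vs A(y = 7). RACE on y (W-W).
Steps 8,9: A(y = 7) vs C(y = y + 4). RACE on y (W-W).
Steps 9,10: same thread (C). No race.
First conflict at steps 2,3.

Answer: yes 2 3 x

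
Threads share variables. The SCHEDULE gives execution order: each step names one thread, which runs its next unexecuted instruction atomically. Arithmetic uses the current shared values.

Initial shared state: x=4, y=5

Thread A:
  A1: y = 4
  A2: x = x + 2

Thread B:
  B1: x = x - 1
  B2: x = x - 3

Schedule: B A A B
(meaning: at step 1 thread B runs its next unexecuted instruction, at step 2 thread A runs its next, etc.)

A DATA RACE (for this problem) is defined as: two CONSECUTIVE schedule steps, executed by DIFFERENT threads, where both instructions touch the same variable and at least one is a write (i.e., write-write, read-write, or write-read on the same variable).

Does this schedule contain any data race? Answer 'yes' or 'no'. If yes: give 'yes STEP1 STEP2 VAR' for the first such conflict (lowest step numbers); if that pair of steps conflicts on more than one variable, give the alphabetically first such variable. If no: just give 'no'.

Steps 1,2: B(r=x,w=x) vs A(r=-,w=y). No conflict.
Steps 2,3: same thread (A). No race.
Steps 3,4: A(x = x + 2) vs B(x = x - 3). RACE on x (W-W).
First conflict at steps 3,4.

Answer: yes 3 4 x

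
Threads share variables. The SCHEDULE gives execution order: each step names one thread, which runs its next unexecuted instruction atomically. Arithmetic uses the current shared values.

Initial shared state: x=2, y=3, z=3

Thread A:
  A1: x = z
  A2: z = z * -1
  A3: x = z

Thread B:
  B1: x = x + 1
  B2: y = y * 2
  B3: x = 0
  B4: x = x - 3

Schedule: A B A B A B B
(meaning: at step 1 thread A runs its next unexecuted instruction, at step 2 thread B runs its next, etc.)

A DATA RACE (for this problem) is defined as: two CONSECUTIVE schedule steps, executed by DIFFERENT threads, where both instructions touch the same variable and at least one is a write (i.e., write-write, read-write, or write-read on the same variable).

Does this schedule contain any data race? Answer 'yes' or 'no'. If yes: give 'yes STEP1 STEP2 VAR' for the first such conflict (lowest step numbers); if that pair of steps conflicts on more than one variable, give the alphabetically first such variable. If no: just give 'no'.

Answer: yes 1 2 x

Derivation:
Steps 1,2: A(x = z) vs B(x = x + 1). RACE on x (W-W).
Steps 2,3: B(r=x,w=x) vs A(r=z,w=z). No conflict.
Steps 3,4: A(r=z,w=z) vs B(r=y,w=y). No conflict.
Steps 4,5: B(r=y,w=y) vs A(r=z,w=x). No conflict.
Steps 5,6: A(x = z) vs B(x = 0). RACE on x (W-W).
Steps 6,7: same thread (B). No race.
First conflict at steps 1,2.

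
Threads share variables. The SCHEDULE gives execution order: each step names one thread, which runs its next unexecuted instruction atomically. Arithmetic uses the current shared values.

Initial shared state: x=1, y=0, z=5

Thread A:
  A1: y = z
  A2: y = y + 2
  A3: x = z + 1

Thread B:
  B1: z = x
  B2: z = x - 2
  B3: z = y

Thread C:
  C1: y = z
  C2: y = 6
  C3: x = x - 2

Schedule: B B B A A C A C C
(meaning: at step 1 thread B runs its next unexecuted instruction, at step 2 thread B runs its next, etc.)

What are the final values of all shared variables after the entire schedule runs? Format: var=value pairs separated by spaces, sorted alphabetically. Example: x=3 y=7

Step 1: thread B executes B1 (z = x). Shared: x=1 y=0 z=1. PCs: A@0 B@1 C@0
Step 2: thread B executes B2 (z = x - 2). Shared: x=1 y=0 z=-1. PCs: A@0 B@2 C@0
Step 3: thread B executes B3 (z = y). Shared: x=1 y=0 z=0. PCs: A@0 B@3 C@0
Step 4: thread A executes A1 (y = z). Shared: x=1 y=0 z=0. PCs: A@1 B@3 C@0
Step 5: thread A executes A2 (y = y + 2). Shared: x=1 y=2 z=0. PCs: A@2 B@3 C@0
Step 6: thread C executes C1 (y = z). Shared: x=1 y=0 z=0. PCs: A@2 B@3 C@1
Step 7: thread A executes A3 (x = z + 1). Shared: x=1 y=0 z=0. PCs: A@3 B@3 C@1
Step 8: thread C executes C2 (y = 6). Shared: x=1 y=6 z=0. PCs: A@3 B@3 C@2
Step 9: thread C executes C3 (x = x - 2). Shared: x=-1 y=6 z=0. PCs: A@3 B@3 C@3

Answer: x=-1 y=6 z=0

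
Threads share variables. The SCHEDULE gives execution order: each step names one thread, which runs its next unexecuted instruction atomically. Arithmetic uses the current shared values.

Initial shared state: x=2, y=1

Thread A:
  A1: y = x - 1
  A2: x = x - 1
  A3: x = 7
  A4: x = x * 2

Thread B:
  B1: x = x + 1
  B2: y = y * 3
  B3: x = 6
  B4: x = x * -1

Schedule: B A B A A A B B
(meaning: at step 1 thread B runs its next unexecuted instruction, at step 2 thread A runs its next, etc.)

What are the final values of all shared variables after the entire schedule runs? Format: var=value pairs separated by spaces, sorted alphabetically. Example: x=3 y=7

Step 1: thread B executes B1 (x = x + 1). Shared: x=3 y=1. PCs: A@0 B@1
Step 2: thread A executes A1 (y = x - 1). Shared: x=3 y=2. PCs: A@1 B@1
Step 3: thread B executes B2 (y = y * 3). Shared: x=3 y=6. PCs: A@1 B@2
Step 4: thread A executes A2 (x = x - 1). Shared: x=2 y=6. PCs: A@2 B@2
Step 5: thread A executes A3 (x = 7). Shared: x=7 y=6. PCs: A@3 B@2
Step 6: thread A executes A4 (x = x * 2). Shared: x=14 y=6. PCs: A@4 B@2
Step 7: thread B executes B3 (x = 6). Shared: x=6 y=6. PCs: A@4 B@3
Step 8: thread B executes B4 (x = x * -1). Shared: x=-6 y=6. PCs: A@4 B@4

Answer: x=-6 y=6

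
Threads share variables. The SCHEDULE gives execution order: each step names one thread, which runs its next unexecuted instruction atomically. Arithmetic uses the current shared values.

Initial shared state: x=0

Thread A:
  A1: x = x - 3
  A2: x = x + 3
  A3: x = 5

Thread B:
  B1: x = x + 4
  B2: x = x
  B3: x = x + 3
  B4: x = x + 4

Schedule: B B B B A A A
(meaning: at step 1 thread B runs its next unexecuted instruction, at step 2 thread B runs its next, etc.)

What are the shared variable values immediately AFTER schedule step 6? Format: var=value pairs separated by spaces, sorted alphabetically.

Step 1: thread B executes B1 (x = x + 4). Shared: x=4. PCs: A@0 B@1
Step 2: thread B executes B2 (x = x). Shared: x=4. PCs: A@0 B@2
Step 3: thread B executes B3 (x = x + 3). Shared: x=7. PCs: A@0 B@3
Step 4: thread B executes B4 (x = x + 4). Shared: x=11. PCs: A@0 B@4
Step 5: thread A executes A1 (x = x - 3). Shared: x=8. PCs: A@1 B@4
Step 6: thread A executes A2 (x = x + 3). Shared: x=11. PCs: A@2 B@4

Answer: x=11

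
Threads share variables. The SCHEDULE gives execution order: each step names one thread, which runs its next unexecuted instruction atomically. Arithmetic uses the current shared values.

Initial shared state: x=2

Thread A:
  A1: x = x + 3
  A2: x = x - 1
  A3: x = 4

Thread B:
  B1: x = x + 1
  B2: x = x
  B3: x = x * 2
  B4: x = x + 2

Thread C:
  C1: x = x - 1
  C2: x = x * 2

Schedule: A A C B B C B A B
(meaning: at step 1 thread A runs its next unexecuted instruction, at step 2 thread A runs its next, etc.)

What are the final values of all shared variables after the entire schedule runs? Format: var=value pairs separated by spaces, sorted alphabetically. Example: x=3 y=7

Step 1: thread A executes A1 (x = x + 3). Shared: x=5. PCs: A@1 B@0 C@0
Step 2: thread A executes A2 (x = x - 1). Shared: x=4. PCs: A@2 B@0 C@0
Step 3: thread C executes C1 (x = x - 1). Shared: x=3. PCs: A@2 B@0 C@1
Step 4: thread B executes B1 (x = x + 1). Shared: x=4. PCs: A@2 B@1 C@1
Step 5: thread B executes B2 (x = x). Shared: x=4. PCs: A@2 B@2 C@1
Step 6: thread C executes C2 (x = x * 2). Shared: x=8. PCs: A@2 B@2 C@2
Step 7: thread B executes B3 (x = x * 2). Shared: x=16. PCs: A@2 B@3 C@2
Step 8: thread A executes A3 (x = 4). Shared: x=4. PCs: A@3 B@3 C@2
Step 9: thread B executes B4 (x = x + 2). Shared: x=6. PCs: A@3 B@4 C@2

Answer: x=6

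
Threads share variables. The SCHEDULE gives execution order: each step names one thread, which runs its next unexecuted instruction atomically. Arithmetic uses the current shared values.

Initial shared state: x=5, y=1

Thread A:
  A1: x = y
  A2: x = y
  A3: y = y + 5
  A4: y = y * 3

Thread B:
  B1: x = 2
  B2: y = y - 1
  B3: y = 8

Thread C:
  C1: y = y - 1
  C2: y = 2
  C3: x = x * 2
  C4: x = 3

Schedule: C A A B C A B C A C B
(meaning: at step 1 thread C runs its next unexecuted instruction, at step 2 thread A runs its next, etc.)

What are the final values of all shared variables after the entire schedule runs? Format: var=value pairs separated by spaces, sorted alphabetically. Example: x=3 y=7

Answer: x=3 y=8

Derivation:
Step 1: thread C executes C1 (y = y - 1). Shared: x=5 y=0. PCs: A@0 B@0 C@1
Step 2: thread A executes A1 (x = y). Shared: x=0 y=0. PCs: A@1 B@0 C@1
Step 3: thread A executes A2 (x = y). Shared: x=0 y=0. PCs: A@2 B@0 C@1
Step 4: thread B executes B1 (x = 2). Shared: x=2 y=0. PCs: A@2 B@1 C@1
Step 5: thread C executes C2 (y = 2). Shared: x=2 y=2. PCs: A@2 B@1 C@2
Step 6: thread A executes A3 (y = y + 5). Shared: x=2 y=7. PCs: A@3 B@1 C@2
Step 7: thread B executes B2 (y = y - 1). Shared: x=2 y=6. PCs: A@3 B@2 C@2
Step 8: thread C executes C3 (x = x * 2). Shared: x=4 y=6. PCs: A@3 B@2 C@3
Step 9: thread A executes A4 (y = y * 3). Shared: x=4 y=18. PCs: A@4 B@2 C@3
Step 10: thread C executes C4 (x = 3). Shared: x=3 y=18. PCs: A@4 B@2 C@4
Step 11: thread B executes B3 (y = 8). Shared: x=3 y=8. PCs: A@4 B@3 C@4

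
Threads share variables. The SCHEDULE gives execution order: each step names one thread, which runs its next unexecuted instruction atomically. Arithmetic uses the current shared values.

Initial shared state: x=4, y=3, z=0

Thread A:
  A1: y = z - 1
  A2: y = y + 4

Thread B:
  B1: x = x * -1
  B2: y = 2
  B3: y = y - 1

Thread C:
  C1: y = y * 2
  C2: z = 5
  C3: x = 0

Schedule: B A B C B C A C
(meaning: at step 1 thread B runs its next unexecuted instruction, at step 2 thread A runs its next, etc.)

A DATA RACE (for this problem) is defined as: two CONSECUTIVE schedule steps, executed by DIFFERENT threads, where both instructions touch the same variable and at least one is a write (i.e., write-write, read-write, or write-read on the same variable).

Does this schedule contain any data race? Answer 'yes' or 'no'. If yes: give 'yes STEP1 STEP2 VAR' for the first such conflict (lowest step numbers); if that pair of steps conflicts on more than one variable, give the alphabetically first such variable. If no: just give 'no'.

Answer: yes 2 3 y

Derivation:
Steps 1,2: B(r=x,w=x) vs A(r=z,w=y). No conflict.
Steps 2,3: A(y = z - 1) vs B(y = 2). RACE on y (W-W).
Steps 3,4: B(y = 2) vs C(y = y * 2). RACE on y (W-W).
Steps 4,5: C(y = y * 2) vs B(y = y - 1). RACE on y (W-W).
Steps 5,6: B(r=y,w=y) vs C(r=-,w=z). No conflict.
Steps 6,7: C(r=-,w=z) vs A(r=y,w=y). No conflict.
Steps 7,8: A(r=y,w=y) vs C(r=-,w=x). No conflict.
First conflict at steps 2,3.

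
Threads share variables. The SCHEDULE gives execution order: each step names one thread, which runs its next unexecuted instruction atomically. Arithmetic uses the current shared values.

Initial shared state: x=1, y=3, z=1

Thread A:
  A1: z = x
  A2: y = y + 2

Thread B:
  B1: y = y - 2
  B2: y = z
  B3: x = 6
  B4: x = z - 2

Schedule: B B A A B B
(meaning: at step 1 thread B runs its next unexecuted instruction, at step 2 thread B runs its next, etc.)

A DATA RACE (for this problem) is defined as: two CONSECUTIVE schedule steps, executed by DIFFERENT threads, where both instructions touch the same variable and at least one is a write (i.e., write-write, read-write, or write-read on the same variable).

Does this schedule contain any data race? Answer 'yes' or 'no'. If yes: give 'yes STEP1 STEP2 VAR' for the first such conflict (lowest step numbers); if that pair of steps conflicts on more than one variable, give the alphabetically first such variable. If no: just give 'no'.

Answer: yes 2 3 z

Derivation:
Steps 1,2: same thread (B). No race.
Steps 2,3: B(y = z) vs A(z = x). RACE on z (R-W).
Steps 3,4: same thread (A). No race.
Steps 4,5: A(r=y,w=y) vs B(r=-,w=x). No conflict.
Steps 5,6: same thread (B). No race.
First conflict at steps 2,3.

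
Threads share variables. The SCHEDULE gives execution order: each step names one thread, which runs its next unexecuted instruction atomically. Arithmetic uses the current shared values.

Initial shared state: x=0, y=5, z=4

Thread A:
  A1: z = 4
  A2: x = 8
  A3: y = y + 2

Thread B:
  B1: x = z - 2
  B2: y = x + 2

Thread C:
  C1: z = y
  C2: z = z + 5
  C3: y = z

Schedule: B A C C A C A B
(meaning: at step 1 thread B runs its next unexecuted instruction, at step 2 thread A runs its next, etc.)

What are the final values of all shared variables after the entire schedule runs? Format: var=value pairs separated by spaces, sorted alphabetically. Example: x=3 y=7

Step 1: thread B executes B1 (x = z - 2). Shared: x=2 y=5 z=4. PCs: A@0 B@1 C@0
Step 2: thread A executes A1 (z = 4). Shared: x=2 y=5 z=4. PCs: A@1 B@1 C@0
Step 3: thread C executes C1 (z = y). Shared: x=2 y=5 z=5. PCs: A@1 B@1 C@1
Step 4: thread C executes C2 (z = z + 5). Shared: x=2 y=5 z=10. PCs: A@1 B@1 C@2
Step 5: thread A executes A2 (x = 8). Shared: x=8 y=5 z=10. PCs: A@2 B@1 C@2
Step 6: thread C executes C3 (y = z). Shared: x=8 y=10 z=10. PCs: A@2 B@1 C@3
Step 7: thread A executes A3 (y = y + 2). Shared: x=8 y=12 z=10. PCs: A@3 B@1 C@3
Step 8: thread B executes B2 (y = x + 2). Shared: x=8 y=10 z=10. PCs: A@3 B@2 C@3

Answer: x=8 y=10 z=10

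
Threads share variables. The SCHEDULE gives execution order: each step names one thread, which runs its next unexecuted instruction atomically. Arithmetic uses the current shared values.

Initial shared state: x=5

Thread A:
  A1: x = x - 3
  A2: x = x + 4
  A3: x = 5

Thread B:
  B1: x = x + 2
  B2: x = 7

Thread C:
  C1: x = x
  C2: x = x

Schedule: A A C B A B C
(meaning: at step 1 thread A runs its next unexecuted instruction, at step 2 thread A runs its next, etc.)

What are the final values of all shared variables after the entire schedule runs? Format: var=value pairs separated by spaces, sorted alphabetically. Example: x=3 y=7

Step 1: thread A executes A1 (x = x - 3). Shared: x=2. PCs: A@1 B@0 C@0
Step 2: thread A executes A2 (x = x + 4). Shared: x=6. PCs: A@2 B@0 C@0
Step 3: thread C executes C1 (x = x). Shared: x=6. PCs: A@2 B@0 C@1
Step 4: thread B executes B1 (x = x + 2). Shared: x=8. PCs: A@2 B@1 C@1
Step 5: thread A executes A3 (x = 5). Shared: x=5. PCs: A@3 B@1 C@1
Step 6: thread B executes B2 (x = 7). Shared: x=7. PCs: A@3 B@2 C@1
Step 7: thread C executes C2 (x = x). Shared: x=7. PCs: A@3 B@2 C@2

Answer: x=7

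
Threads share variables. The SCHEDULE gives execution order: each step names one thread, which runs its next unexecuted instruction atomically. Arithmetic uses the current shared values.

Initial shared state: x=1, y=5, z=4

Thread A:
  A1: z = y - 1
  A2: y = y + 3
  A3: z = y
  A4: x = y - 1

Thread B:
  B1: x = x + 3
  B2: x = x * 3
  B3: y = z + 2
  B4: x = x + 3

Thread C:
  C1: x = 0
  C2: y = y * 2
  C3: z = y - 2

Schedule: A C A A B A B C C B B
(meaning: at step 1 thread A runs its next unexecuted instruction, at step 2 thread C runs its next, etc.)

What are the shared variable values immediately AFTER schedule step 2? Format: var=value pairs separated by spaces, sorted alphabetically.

Step 1: thread A executes A1 (z = y - 1). Shared: x=1 y=5 z=4. PCs: A@1 B@0 C@0
Step 2: thread C executes C1 (x = 0). Shared: x=0 y=5 z=4. PCs: A@1 B@0 C@1

Answer: x=0 y=5 z=4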